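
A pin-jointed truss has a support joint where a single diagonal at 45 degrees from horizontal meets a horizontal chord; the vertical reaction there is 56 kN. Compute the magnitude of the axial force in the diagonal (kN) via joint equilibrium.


At the joint, only the diagonal has a vertical component, so vertical equilibrium gives:
F * sin(45) = 56
F = 56 / sin(45)
= 56 / 0.707107
= 79.2 kN

79.2 kN


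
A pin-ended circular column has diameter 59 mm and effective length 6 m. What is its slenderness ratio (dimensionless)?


Radius of gyration r = d / 4 = 59 / 4 = 14.75 mm
L_eff = 6000.0 mm
Slenderness ratio = L / r = 6000.0 / 14.75 = 406.78 (dimensionless)

406.78 (dimensionless)


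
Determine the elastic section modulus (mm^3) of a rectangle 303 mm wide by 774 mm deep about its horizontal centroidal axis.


S = b * h^2 / 6
= 303 * 774^2 / 6
= 303 * 599076 / 6
= 30253338.0 mm^3

30253338.0 mm^3


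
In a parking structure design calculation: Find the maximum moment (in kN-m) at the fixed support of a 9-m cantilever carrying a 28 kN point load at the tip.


For a cantilever with a point load at the free end:
M_max = P * L = 28 * 9 = 252 kN-m

252 kN-m


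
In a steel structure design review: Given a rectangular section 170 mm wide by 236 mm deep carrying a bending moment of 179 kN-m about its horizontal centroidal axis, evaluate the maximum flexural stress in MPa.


I = b * h^3 / 12 = 170 * 236^3 / 12 = 186210293.33 mm^4
y = h / 2 = 236 / 2 = 118.0 mm
M = 179 kN-m = 179000000.0 N-mm
sigma = M * y / I = 179000000.0 * 118.0 / 186210293.33
= 113.43 MPa

113.43 MPa


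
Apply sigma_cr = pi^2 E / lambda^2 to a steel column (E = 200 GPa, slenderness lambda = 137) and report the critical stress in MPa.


sigma_cr = pi^2 * E / lambda^2
= 9.8696 * 200000.0 / 137^2
= 9.8696 * 200000.0 / 18769
= 105.1692 MPa

105.1692 MPa


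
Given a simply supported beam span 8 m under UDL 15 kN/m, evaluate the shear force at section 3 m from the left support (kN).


R_A = w * L / 2 = 15 * 8 / 2 = 60.0 kN
V(x) = R_A - w * x = 60.0 - 15 * 3
= 15.0 kN

15.0 kN


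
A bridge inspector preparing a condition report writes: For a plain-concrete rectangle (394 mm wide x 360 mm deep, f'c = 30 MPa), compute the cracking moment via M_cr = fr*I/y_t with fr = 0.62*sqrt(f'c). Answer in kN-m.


fr = 0.62 * sqrt(30) = 0.62 * 5.4772 = 3.3959 MPa
I = 394 * 360^3 / 12 = 1531872000.0 mm^4
y_t = 180.0 mm
M_cr = fr * I / y_t = 3.3959 * 1531872000.0 / 180.0 N-mm
= 28.9003 kN-m

28.9003 kN-m


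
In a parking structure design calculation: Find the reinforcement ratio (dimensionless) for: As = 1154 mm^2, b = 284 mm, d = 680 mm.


rho = As / (b * d)
= 1154 / (284 * 680)
= 1154 / 193120
= 0.005976 (dimensionless)

0.005976 (dimensionless)


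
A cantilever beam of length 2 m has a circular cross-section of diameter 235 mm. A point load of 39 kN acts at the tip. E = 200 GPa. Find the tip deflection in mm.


I = pi * d^4 / 64 = pi * 235^4 / 64 = 149706738.1 mm^4
L = 2000.0 mm, P = 39000.0 N, E = 200000.0 MPa
delta = P * L^3 / (3 * E * I)
= 39000.0 * 2000.0^3 / (3 * 200000.0 * 149706738.1)
= 3.4735 mm

3.4735 mm


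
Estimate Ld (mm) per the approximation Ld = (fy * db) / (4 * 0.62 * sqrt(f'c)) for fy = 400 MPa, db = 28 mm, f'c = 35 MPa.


Ld = (fy * db) / (4 * 0.62 * sqrt(f'c))
= (400 * 28) / (4 * 0.62 * sqrt(35))
= 11200 / 14.6719
= 763.37 mm

763.37 mm


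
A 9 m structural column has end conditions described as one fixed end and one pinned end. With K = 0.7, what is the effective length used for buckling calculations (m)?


L_eff = K * L
= 0.7 * 9
= 6.3 m

6.3 m


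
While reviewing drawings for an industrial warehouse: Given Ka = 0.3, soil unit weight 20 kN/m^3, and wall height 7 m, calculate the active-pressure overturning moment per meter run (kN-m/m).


Pa = 0.5 * Ka * gamma * H^2
= 0.5 * 0.3 * 20 * 7^2
= 147.0 kN/m
Arm = H / 3 = 7 / 3 = 2.3333 m
Mo = Pa * arm = Pa * H / 3 = 147.0 * 7 / 3 = 343.0 kN-m/m

343.0 kN-m/m


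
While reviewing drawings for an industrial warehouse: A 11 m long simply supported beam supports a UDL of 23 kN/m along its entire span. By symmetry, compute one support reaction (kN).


Total load = w * L = 23 * 11 = 253 kN
By symmetry, each reaction R = total / 2 = 253 / 2 = 126.5 kN

126.5 kN


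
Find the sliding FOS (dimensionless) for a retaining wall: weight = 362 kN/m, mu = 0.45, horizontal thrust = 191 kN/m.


Resisting force = mu * W = 0.45 * 362 = 162.9 kN/m
FOS = Resisting / Driving = 162.9 / 191
= 0.8529 (dimensionless)

0.8529 (dimensionless)


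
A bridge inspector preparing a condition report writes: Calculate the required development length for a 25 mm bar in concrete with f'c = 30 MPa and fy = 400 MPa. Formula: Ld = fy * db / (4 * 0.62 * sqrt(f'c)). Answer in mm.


Ld = (fy * db) / (4 * 0.62 * sqrt(f'c))
= (400 * 25) / (4 * 0.62 * sqrt(30))
= 10000 / 13.5835
= 736.19 mm

736.19 mm


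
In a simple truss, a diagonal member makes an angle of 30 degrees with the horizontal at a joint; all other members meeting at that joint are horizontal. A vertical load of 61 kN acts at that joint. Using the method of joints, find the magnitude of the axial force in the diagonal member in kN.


At the joint, only the diagonal has a vertical component, so vertical equilibrium gives:
F * sin(30) = 61
F = 61 / sin(30)
= 61 / 0.5
= 122.0 kN

122.0 kN


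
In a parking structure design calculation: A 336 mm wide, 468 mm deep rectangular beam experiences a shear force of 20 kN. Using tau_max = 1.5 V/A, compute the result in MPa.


A = b * h = 336 * 468 = 157248 mm^2
V = 20 kN = 20000.0 N
tau_max = 1.5 * V / A = 1.5 * 20000.0 / 157248
= 0.1908 MPa

0.1908 MPa


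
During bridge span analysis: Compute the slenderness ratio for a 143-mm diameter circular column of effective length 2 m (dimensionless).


Radius of gyration r = d / 4 = 143 / 4 = 35.75 mm
L_eff = 2000.0 mm
Slenderness ratio = L / r = 2000.0 / 35.75 = 55.94 (dimensionless)

55.94 (dimensionless)


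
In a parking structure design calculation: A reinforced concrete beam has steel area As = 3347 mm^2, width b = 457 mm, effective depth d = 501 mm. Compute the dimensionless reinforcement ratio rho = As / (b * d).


rho = As / (b * d)
= 3347 / (457 * 501)
= 3347 / 228957
= 0.014618 (dimensionless)

0.014618 (dimensionless)


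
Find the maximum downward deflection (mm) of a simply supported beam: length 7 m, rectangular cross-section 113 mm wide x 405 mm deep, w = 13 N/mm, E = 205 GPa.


I = 113 * 405^3 / 12 = 625550343.75 mm^4
L = 7000.0 mm, w = 13 N/mm, E = 205000.0 MPa
delta = 5 * w * L^4 / (384 * E * I)
= 5 * 13 * 7000.0^4 / (384 * 205000.0 * 625550343.75)
= 3.1693 mm

3.1693 mm


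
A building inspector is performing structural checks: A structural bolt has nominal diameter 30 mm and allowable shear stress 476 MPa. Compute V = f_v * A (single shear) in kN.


A = pi * d^2 / 4 = pi * 30^2 / 4 = 706.8583 mm^2
V = f_v * A / 1000 = 476 * 706.8583 / 1000
= 336.4646 kN

336.4646 kN


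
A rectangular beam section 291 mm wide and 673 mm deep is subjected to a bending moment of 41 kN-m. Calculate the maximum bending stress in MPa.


I = b * h^3 / 12 = 291 * 673^3 / 12 = 7391914512.25 mm^4
y = h / 2 = 673 / 2 = 336.5 mm
M = 41 kN-m = 41000000.0 N-mm
sigma = M * y / I = 41000000.0 * 336.5 / 7391914512.25
= 1.87 MPa

1.87 MPa


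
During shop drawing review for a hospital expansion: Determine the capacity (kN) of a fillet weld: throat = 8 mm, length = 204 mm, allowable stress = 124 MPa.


Strength = throat * length * allowable stress
= 8 * 204 * 124 N
= 202368 N
= 202.37 kN

202.37 kN


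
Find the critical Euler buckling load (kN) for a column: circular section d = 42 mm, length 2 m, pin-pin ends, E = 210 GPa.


I = pi * d^4 / 64 = 152745.02 mm^4
L = 2000.0 mm
P_cr = pi^2 * E * I / L^2
= 9.8696 * 210000.0 * 152745.02 / 2000.0^2
= 79145.48 N = 79.1455 kN

79.1455 kN


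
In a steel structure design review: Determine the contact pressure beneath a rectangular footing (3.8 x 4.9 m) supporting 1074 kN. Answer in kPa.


A = 3.8 * 4.9 = 18.62 m^2
q = P / A = 1074 / 18.62
= 57.6799 kPa

57.6799 kPa


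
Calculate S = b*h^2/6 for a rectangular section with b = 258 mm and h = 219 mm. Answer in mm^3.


S = b * h^2 / 6
= 258 * 219^2 / 6
= 258 * 47961 / 6
= 2062323.0 mm^3

2062323.0 mm^3


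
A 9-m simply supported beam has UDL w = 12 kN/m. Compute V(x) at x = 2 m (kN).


R_A = w * L / 2 = 12 * 9 / 2 = 54.0 kN
V(x) = R_A - w * x = 54.0 - 12 * 2
= 30.0 kN

30.0 kN


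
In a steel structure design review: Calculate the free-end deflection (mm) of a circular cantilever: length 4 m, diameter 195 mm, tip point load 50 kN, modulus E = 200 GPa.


I = pi * d^4 / 64 = pi * 195^4 / 64 = 70975480.96 mm^4
L = 4000.0 mm, P = 50000.0 N, E = 200000.0 MPa
delta = P * L^3 / (3 * E * I)
= 50000.0 * 4000.0^3 / (3 * 200000.0 * 70975480.96)
= 75.1433 mm

75.1433 mm


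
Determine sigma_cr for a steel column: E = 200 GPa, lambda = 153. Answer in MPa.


sigma_cr = pi^2 * E / lambda^2
= 9.8696 * 200000.0 / 153^2
= 9.8696 * 200000.0 / 23409
= 84.3232 MPa

84.3232 MPa


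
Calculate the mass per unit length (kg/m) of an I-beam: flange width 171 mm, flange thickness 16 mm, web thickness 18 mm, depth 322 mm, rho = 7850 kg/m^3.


A_flanges = 2 * 171 * 16 = 5472 mm^2
A_web = (322 - 2 * 16) * 18 = 5220 mm^2
A_total = 5472 + 5220 = 10692 mm^2 = 0.010692 m^2
Weight = rho * A = 7850 * 0.010692 = 83.9322 kg/m

83.9322 kg/m


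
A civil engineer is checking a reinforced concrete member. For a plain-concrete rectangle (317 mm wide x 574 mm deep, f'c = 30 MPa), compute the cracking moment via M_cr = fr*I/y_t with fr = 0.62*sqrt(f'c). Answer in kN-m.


fr = 0.62 * sqrt(30) = 0.62 * 5.4772 = 3.3959 MPa
I = 317 * 574^3 / 12 = 4995899500.67 mm^4
y_t = 287.0 mm
M_cr = fr * I / y_t = 3.3959 * 4995899500.67 / 287.0 N-mm
= 59.1132 kN-m

59.1132 kN-m


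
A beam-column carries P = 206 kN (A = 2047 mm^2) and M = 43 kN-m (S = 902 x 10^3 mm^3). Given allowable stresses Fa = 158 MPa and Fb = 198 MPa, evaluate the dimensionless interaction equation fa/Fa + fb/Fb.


f_a = P / A = 206000.0 / 2047 = 100.6351 MPa
f_b = M / S = 43000000.0 / 902000.0 = 47.6718 MPa
Ratio = f_a / Fa + f_b / Fb
= 100.6351 / 158 + 47.6718 / 198
= 0.8777 (dimensionless)

0.8777 (dimensionless)


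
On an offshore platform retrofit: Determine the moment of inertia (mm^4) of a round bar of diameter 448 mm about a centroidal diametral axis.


r = d / 2 = 448 / 2 = 224.0 mm
I = pi * r^4 / 4 = pi * 224.0^4 / 4
= 1977342744.66 mm^4

1977342744.66 mm^4


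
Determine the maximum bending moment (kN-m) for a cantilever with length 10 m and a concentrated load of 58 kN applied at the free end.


For a cantilever with a point load at the free end:
M_max = P * L = 58 * 10 = 580 kN-m

580 kN-m


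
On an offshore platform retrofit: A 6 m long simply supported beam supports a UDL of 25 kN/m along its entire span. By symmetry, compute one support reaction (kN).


Total load = w * L = 25 * 6 = 150 kN
By symmetry, each reaction R = total / 2 = 150 / 2 = 75.0 kN

75.0 kN


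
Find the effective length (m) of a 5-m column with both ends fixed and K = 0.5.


L_eff = K * L
= 0.5 * 5
= 2.5 m

2.5 m


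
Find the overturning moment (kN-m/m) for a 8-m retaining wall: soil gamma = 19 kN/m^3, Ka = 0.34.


Pa = 0.5 * Ka * gamma * H^2
= 0.5 * 0.34 * 19 * 8^2
= 206.72 kN/m
Arm = H / 3 = 8 / 3 = 2.6667 m
Mo = Pa * arm = Pa * H / 3 = 206.72 * 8 / 3 = 551.2533 kN-m/m

551.2533 kN-m/m


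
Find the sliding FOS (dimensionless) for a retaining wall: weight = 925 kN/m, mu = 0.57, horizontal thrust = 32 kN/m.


Resisting force = mu * W = 0.57 * 925 = 527.25 kN/m
FOS = Resisting / Driving = 527.25 / 32
= 16.4766 (dimensionless)

16.4766 (dimensionless)


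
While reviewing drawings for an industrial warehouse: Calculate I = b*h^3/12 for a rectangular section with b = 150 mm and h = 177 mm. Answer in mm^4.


I = b * h^3 / 12
= 150 * 177^3 / 12
= 150 * 5545233 / 12
= 69315412.5 mm^4

69315412.5 mm^4


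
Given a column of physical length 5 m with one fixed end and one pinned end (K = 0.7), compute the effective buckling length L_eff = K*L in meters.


L_eff = K * L
= 0.7 * 5
= 3.5 m

3.5 m


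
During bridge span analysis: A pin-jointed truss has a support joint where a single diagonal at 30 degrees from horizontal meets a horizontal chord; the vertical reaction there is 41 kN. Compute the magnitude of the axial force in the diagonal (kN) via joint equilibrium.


At the joint, only the diagonal has a vertical component, so vertical equilibrium gives:
F * sin(30) = 41
F = 41 / sin(30)
= 41 / 0.5
= 82.0 kN

82.0 kN


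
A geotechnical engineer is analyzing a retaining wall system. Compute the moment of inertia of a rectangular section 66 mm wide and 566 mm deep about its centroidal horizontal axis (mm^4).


I = b * h^3 / 12
= 66 * 566^3 / 12
= 66 * 181321496 / 12
= 997268228.0 mm^4

997268228.0 mm^4


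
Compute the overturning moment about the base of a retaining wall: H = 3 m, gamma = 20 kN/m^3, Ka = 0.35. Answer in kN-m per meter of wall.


Pa = 0.5 * Ka * gamma * H^2
= 0.5 * 0.35 * 20 * 3^2
= 31.5 kN/m
Arm = H / 3 = 3 / 3 = 1.0 m
Mo = Pa * arm = Pa * H / 3 = 31.5 * 3 / 3 = 31.5 kN-m/m

31.5 kN-m/m


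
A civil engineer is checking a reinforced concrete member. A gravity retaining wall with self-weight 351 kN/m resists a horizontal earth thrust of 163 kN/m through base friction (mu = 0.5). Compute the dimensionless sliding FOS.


Resisting force = mu * W = 0.5 * 351 = 175.5 kN/m
FOS = Resisting / Driving = 175.5 / 163
= 1.0767 (dimensionless)

1.0767 (dimensionless)


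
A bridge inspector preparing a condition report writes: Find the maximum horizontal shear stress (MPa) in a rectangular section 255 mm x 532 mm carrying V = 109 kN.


A = b * h = 255 * 532 = 135660 mm^2
V = 109 kN = 109000.0 N
tau_max = 1.5 * V / A = 1.5 * 109000.0 / 135660
= 1.2052 MPa

1.2052 MPa


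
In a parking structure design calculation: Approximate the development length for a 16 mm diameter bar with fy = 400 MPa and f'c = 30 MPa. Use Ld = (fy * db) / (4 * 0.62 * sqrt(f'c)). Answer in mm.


Ld = (fy * db) / (4 * 0.62 * sqrt(f'c))
= (400 * 16) / (4 * 0.62 * sqrt(30))
= 6400 / 13.5835
= 471.16 mm

471.16 mm


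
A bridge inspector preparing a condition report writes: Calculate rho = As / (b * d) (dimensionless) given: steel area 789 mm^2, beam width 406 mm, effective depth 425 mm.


rho = As / (b * d)
= 789 / (406 * 425)
= 789 / 172550
= 0.004573 (dimensionless)

0.004573 (dimensionless)


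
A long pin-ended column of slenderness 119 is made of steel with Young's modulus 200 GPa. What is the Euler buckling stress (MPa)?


sigma_cr = pi^2 * E / lambda^2
= 9.8696 * 200000.0 / 119^2
= 9.8696 * 200000.0 / 14161
= 139.3913 MPa

139.3913 MPa


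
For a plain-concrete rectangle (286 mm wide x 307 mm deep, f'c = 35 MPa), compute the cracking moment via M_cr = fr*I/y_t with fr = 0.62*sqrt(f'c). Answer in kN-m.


fr = 0.62 * sqrt(35) = 0.62 * 5.9161 = 3.668 MPa
I = 286 * 307^3 / 12 = 689604224.83 mm^4
y_t = 153.5 mm
M_cr = fr * I / y_t = 3.668 * 689604224.83 / 153.5 N-mm
= 16.4785 kN-m

16.4785 kN-m


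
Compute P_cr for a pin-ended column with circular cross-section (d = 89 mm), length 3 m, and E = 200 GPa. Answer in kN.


I = pi * d^4 / 64 = 3079852.55 mm^4
L = 3000.0 mm
P_cr = pi^2 * E * I / L^2
= 9.8696 * 200000.0 * 3079852.55 / 3000.0^2
= 675487.25 N = 675.4873 kN

675.4873 kN


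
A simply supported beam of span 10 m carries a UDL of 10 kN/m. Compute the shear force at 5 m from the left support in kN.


R_A = w * L / 2 = 10 * 10 / 2 = 50.0 kN
V(x) = R_A - w * x = 50.0 - 10 * 5
= 0.0 kN

0.0 kN


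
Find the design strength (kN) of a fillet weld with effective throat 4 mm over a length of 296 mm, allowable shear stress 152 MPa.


Strength = throat * length * allowable stress
= 4 * 296 * 152 N
= 179968 N
= 179.97 kN

179.97 kN


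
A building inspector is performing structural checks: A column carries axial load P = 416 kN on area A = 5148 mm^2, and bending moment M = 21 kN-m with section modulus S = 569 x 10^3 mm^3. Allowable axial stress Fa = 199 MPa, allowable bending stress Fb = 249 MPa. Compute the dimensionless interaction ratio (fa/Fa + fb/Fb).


f_a = P / A = 416000.0 / 5148 = 80.8081 MPa
f_b = M / S = 21000000.0 / 569000.0 = 36.9069 MPa
Ratio = f_a / Fa + f_b / Fb
= 80.8081 / 199 + 36.9069 / 249
= 0.5543 (dimensionless)

0.5543 (dimensionless)


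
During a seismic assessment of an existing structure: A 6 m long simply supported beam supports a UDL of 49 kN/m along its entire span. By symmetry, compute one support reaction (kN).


Total load = w * L = 49 * 6 = 294 kN
By symmetry, each reaction R = total / 2 = 294 / 2 = 147.0 kN

147.0 kN


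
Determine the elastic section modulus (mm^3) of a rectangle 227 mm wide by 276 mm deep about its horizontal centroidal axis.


S = b * h^2 / 6
= 227 * 276^2 / 6
= 227 * 76176 / 6
= 2881992.0 mm^3

2881992.0 mm^3


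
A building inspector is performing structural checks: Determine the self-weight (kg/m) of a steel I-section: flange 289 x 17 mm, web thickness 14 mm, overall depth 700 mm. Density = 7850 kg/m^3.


A_flanges = 2 * 289 * 17 = 9826 mm^2
A_web = (700 - 2 * 17) * 14 = 9324 mm^2
A_total = 9826 + 9324 = 19150 mm^2 = 0.019150 m^2
Weight = rho * A = 7850 * 0.019150 = 150.3275 kg/m

150.3275 kg/m


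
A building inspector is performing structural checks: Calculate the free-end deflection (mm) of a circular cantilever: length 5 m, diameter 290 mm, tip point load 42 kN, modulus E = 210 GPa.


I = pi * d^4 / 64 = pi * 290^4 / 64 = 347185749.0 mm^4
L = 5000.0 mm, P = 42000.0 N, E = 210000.0 MPa
delta = P * L^3 / (3 * E * I)
= 42000.0 * 5000.0^3 / (3 * 210000.0 * 347185749.0)
= 24.0025 mm

24.0025 mm


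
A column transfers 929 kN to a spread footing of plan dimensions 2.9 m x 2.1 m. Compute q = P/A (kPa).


A = 2.9 * 2.1 = 6.09 m^2
q = P / A = 929 / 6.09
= 152.5452 kPa

152.5452 kPa


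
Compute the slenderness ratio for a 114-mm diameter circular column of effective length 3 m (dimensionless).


Radius of gyration r = d / 4 = 114 / 4 = 28.5 mm
L_eff = 3000.0 mm
Slenderness ratio = L / r = 3000.0 / 28.5 = 105.26 (dimensionless)

105.26 (dimensionless)


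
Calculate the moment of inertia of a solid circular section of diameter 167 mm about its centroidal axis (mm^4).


r = d / 2 = 167 / 2 = 83.5 mm
I = pi * r^4 / 4 = pi * 83.5^4 / 4
= 38179987.63 mm^4

38179987.63 mm^4


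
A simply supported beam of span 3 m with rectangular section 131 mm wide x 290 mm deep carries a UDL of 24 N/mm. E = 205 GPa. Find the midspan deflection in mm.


I = 131 * 290^3 / 12 = 266246583.33 mm^4
L = 3000.0 mm, w = 24 N/mm, E = 205000.0 MPa
delta = 5 * w * L^4 / (384 * E * I)
= 5 * 24 * 3000.0^4 / (384 * 205000.0 * 266246583.33)
= 0.4638 mm

0.4638 mm


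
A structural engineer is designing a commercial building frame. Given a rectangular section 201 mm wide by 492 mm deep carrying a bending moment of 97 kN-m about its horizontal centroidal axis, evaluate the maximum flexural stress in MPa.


I = b * h^3 / 12 = 201 * 492^3 / 12 = 1994849424.0 mm^4
y = h / 2 = 492 / 2 = 246.0 mm
M = 97 kN-m = 97000000.0 N-mm
sigma = M * y / I = 97000000.0 * 246.0 / 1994849424.0
= 11.96 MPa

11.96 MPa


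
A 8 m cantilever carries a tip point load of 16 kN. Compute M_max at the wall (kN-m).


For a cantilever with a point load at the free end:
M_max = P * L = 16 * 8 = 128 kN-m

128 kN-m


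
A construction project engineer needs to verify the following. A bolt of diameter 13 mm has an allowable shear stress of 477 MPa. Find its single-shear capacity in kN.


A = pi * d^2 / 4 = pi * 13^2 / 4 = 132.7323 mm^2
V = f_v * A / 1000 = 477 * 132.7323 / 1000
= 63.3133 kN

63.3133 kN


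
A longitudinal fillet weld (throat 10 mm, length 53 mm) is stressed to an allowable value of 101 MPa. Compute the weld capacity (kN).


Strength = throat * length * allowable stress
= 10 * 53 * 101 N
= 53530 N
= 53.53 kN

53.53 kN


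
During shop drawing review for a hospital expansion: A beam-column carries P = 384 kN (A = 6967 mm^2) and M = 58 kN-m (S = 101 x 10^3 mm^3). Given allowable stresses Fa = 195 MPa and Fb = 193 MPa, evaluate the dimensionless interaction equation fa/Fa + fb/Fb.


f_a = P / A = 384000.0 / 6967 = 55.117 MPa
f_b = M / S = 58000000.0 / 101000.0 = 574.2574 MPa
Ratio = f_a / Fa + f_b / Fb
= 55.117 / 195 + 574.2574 / 193
= 3.2581 (dimensionless)

3.2581 (dimensionless)


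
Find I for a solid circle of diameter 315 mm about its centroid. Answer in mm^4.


r = d / 2 = 315 / 2 = 157.5 mm
I = pi * r^4 / 4 = pi * 157.5^4 / 4
= 483294790.53 mm^4

483294790.53 mm^4


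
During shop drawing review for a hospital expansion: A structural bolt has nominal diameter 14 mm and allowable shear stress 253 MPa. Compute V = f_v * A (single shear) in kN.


A = pi * d^2 / 4 = pi * 14^2 / 4 = 153.938 mm^2
V = f_v * A / 1000 = 253 * 153.938 / 1000
= 38.9463 kN

38.9463 kN


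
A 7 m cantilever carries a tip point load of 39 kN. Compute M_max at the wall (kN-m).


For a cantilever with a point load at the free end:
M_max = P * L = 39 * 7 = 273 kN-m

273 kN-m


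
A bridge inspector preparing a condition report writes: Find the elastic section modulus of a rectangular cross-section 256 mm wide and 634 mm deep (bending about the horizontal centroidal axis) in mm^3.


S = b * h^2 / 6
= 256 * 634^2 / 6
= 256 * 401956 / 6
= 17150122.67 mm^3

17150122.67 mm^3


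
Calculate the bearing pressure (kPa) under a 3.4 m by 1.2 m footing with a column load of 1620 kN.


A = 3.4 * 1.2 = 4.08 m^2
q = P / A = 1620 / 4.08
= 397.0588 kPa

397.0588 kPa


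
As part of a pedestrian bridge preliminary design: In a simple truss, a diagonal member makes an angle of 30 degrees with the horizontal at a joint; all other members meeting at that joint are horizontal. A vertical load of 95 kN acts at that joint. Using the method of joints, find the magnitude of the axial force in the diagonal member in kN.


At the joint, only the diagonal has a vertical component, so vertical equilibrium gives:
F * sin(30) = 95
F = 95 / sin(30)
= 95 / 0.5
= 190.0 kN

190.0 kN


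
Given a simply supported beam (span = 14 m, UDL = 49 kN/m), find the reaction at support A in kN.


Total load = w * L = 49 * 14 = 686 kN
By symmetry, each reaction R = total / 2 = 686 / 2 = 343.0 kN

343.0 kN


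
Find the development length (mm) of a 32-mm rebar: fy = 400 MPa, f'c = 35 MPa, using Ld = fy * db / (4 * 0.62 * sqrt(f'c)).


Ld = (fy * db) / (4 * 0.62 * sqrt(f'c))
= (400 * 32) / (4 * 0.62 * sqrt(35))
= 12800 / 14.6719
= 872.42 mm

872.42 mm


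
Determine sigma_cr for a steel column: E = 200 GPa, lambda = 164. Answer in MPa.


sigma_cr = pi^2 * E / lambda^2
= 9.8696 * 200000.0 / 164^2
= 9.8696 * 200000.0 / 26896
= 73.3909 MPa

73.3909 MPa


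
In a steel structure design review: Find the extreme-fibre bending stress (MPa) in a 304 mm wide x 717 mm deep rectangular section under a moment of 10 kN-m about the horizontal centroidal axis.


I = b * h^3 / 12 = 304 * 717^3 / 12 = 9337912596.0 mm^4
y = h / 2 = 717 / 2 = 358.5 mm
M = 10 kN-m = 10000000.0 N-mm
sigma = M * y / I = 10000000.0 * 358.5 / 9337912596.0
= 0.38 MPa

0.38 MPa


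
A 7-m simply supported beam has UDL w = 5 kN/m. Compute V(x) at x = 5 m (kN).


R_A = w * L / 2 = 5 * 7 / 2 = 17.5 kN
V(x) = R_A - w * x = 17.5 - 5 * 5
= -7.5 kN

-7.5 kN


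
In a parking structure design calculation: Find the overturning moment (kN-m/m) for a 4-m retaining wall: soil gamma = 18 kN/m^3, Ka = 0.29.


Pa = 0.5 * Ka * gamma * H^2
= 0.5 * 0.29 * 18 * 4^2
= 41.76 kN/m
Arm = H / 3 = 4 / 3 = 1.3333 m
Mo = Pa * arm = Pa * H / 3 = 41.76 * 4 / 3 = 55.68 kN-m/m

55.68 kN-m/m


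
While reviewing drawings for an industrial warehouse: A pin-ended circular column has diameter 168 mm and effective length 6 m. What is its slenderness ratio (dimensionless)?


Radius of gyration r = d / 4 = 168 / 4 = 42.0 mm
L_eff = 6000.0 mm
Slenderness ratio = L / r = 6000.0 / 42.0 = 142.86 (dimensionless)

142.86 (dimensionless)


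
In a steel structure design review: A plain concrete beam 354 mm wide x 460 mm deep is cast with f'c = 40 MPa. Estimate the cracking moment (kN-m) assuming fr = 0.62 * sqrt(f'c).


fr = 0.62 * sqrt(40) = 0.62 * 6.3246 = 3.9212 MPa
I = 354 * 460^3 / 12 = 2871412000.0 mm^4
y_t = 230.0 mm
M_cr = fr * I / y_t = 3.9212 * 2871412000.0 / 230.0 N-mm
= 48.9541 kN-m

48.9541 kN-m


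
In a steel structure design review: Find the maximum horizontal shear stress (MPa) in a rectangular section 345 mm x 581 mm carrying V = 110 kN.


A = b * h = 345 * 581 = 200445 mm^2
V = 110 kN = 110000.0 N
tau_max = 1.5 * V / A = 1.5 * 110000.0 / 200445
= 0.8232 MPa

0.8232 MPa


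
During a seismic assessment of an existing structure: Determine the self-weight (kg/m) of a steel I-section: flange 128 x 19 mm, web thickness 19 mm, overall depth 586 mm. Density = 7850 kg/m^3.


A_flanges = 2 * 128 * 19 = 4864 mm^2
A_web = (586 - 2 * 19) * 19 = 10412 mm^2
A_total = 4864 + 10412 = 15276 mm^2 = 0.015276 m^2
Weight = rho * A = 7850 * 0.015276 = 119.9166 kg/m

119.9166 kg/m


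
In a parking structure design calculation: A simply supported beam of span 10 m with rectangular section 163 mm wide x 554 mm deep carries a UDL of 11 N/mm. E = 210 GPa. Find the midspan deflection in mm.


I = 163 * 554^3 / 12 = 2309594052.67 mm^4
L = 10000.0 mm, w = 11 N/mm, E = 210000.0 MPa
delta = 5 * w * L^4 / (384 * E * I)
= 5 * 11 * 10000.0^4 / (384 * 210000.0 * 2309594052.67)
= 2.9531 mm

2.9531 mm


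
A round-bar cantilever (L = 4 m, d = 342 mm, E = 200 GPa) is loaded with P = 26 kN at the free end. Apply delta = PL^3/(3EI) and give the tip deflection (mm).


I = pi * d^4 / 64 = pi * 342^4 / 64 = 671543767.66 mm^4
L = 4000.0 mm, P = 26000.0 N, E = 200000.0 MPa
delta = P * L^3 / (3 * E * I)
= 26000.0 * 4000.0^3 / (3 * 200000.0 * 671543767.66)
= 4.1298 mm

4.1298 mm


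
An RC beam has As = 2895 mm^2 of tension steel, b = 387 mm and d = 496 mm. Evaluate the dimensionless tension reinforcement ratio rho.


rho = As / (b * d)
= 2895 / (387 * 496)
= 2895 / 191952
= 0.015082 (dimensionless)

0.015082 (dimensionless)


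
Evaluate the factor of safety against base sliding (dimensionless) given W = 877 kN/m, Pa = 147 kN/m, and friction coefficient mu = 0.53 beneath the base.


Resisting force = mu * W = 0.53 * 877 = 464.81 kN/m
FOS = Resisting / Driving = 464.81 / 147
= 3.162 (dimensionless)

3.162 (dimensionless)


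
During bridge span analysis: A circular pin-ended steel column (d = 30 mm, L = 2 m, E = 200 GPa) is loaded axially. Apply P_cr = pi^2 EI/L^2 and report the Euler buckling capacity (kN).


I = pi * d^4 / 64 = 39760.78 mm^4
L = 2000.0 mm
P_cr = pi^2 * E * I / L^2
= 9.8696 * 200000.0 * 39760.78 / 2000.0^2
= 19621.16 N = 19.6212 kN

19.6212 kN


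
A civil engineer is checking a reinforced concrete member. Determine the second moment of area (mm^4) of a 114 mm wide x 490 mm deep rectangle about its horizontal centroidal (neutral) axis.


I = b * h^3 / 12
= 114 * 490^3 / 12
= 114 * 117649000 / 12
= 1117665500.0 mm^4

1117665500.0 mm^4


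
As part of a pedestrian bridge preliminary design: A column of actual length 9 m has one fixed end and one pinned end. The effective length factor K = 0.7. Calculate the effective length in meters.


L_eff = K * L
= 0.7 * 9
= 6.3 m

6.3 m


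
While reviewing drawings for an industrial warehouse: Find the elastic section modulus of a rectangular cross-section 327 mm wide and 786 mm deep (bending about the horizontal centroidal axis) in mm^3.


S = b * h^2 / 6
= 327 * 786^2 / 6
= 327 * 617796 / 6
= 33669882.0 mm^3

33669882.0 mm^3


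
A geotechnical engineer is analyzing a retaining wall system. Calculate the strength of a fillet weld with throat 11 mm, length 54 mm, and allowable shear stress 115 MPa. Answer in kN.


Strength = throat * length * allowable stress
= 11 * 54 * 115 N
= 68310 N
= 68.31 kN

68.31 kN


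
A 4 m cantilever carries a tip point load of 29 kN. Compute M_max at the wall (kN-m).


For a cantilever with a point load at the free end:
M_max = P * L = 29 * 4 = 116 kN-m

116 kN-m


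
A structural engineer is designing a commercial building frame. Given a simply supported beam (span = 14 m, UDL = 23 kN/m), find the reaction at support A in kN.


Total load = w * L = 23 * 14 = 322 kN
By symmetry, each reaction R = total / 2 = 322 / 2 = 161.0 kN

161.0 kN


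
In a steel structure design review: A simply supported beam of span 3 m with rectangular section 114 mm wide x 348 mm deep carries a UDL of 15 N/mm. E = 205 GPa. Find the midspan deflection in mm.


I = 114 * 348^3 / 12 = 400369824.0 mm^4
L = 3000.0 mm, w = 15 N/mm, E = 205000.0 MPa
delta = 5 * w * L^4 / (384 * E * I)
= 5 * 15 * 3000.0^4 / (384 * 205000.0 * 400369824.0)
= 0.1928 mm

0.1928 mm


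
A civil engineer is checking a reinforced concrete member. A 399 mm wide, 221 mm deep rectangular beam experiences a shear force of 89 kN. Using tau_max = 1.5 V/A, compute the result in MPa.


A = b * h = 399 * 221 = 88179 mm^2
V = 89 kN = 89000.0 N
tau_max = 1.5 * V / A = 1.5 * 89000.0 / 88179
= 1.514 MPa

1.514 MPa


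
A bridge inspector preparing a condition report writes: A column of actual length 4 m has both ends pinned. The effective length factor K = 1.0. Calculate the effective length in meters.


L_eff = K * L
= 1.0 * 4
= 4.0 m

4.0 m


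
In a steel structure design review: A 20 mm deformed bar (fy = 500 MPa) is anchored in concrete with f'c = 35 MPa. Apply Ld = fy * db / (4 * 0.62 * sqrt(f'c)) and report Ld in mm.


Ld = (fy * db) / (4 * 0.62 * sqrt(f'c))
= (500 * 20) / (4 * 0.62 * sqrt(35))
= 10000 / 14.6719
= 681.58 mm

681.58 mm


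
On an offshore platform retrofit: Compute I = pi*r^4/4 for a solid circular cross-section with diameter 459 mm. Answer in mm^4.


r = d / 2 = 459 / 2 = 229.5 mm
I = pi * r^4 / 4 = pi * 229.5^4 / 4
= 2178816426.6 mm^4

2178816426.6 mm^4


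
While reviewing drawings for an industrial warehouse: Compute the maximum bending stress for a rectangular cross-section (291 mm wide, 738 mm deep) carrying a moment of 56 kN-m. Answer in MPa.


I = b * h^3 / 12 = 291 * 738^3 / 12 = 9747221346.0 mm^4
y = h / 2 = 738 / 2 = 369.0 mm
M = 56 kN-m = 56000000.0 N-mm
sigma = M * y / I = 56000000.0 * 369.0 / 9747221346.0
= 2.12 MPa

2.12 MPa


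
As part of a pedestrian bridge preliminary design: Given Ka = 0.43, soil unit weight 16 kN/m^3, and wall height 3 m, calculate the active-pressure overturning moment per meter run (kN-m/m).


Pa = 0.5 * Ka * gamma * H^2
= 0.5 * 0.43 * 16 * 3^2
= 30.96 kN/m
Arm = H / 3 = 3 / 3 = 1.0 m
Mo = Pa * arm = Pa * H / 3 = 30.96 * 3 / 3 = 30.96 kN-m/m

30.96 kN-m/m


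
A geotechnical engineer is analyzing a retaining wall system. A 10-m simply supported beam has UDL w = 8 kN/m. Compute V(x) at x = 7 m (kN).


R_A = w * L / 2 = 8 * 10 / 2 = 40.0 kN
V(x) = R_A - w * x = 40.0 - 8 * 7
= -16.0 kN

-16.0 kN


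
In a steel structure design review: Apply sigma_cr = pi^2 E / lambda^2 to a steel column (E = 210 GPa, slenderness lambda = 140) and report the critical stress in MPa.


sigma_cr = pi^2 * E / lambda^2
= 9.8696 * 210000.0 / 140^2
= 9.8696 * 210000.0 / 19600
= 105.7458 MPa

105.7458 MPa


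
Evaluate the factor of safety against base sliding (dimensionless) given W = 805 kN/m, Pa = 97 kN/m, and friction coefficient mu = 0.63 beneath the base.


Resisting force = mu * W = 0.63 * 805 = 507.15 kN/m
FOS = Resisting / Driving = 507.15 / 97
= 5.2284 (dimensionless)

5.2284 (dimensionless)


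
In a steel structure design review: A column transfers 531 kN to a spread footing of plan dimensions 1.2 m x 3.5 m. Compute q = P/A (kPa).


A = 1.2 * 3.5 = 4.2 m^2
q = P / A = 531 / 4.2
= 126.4286 kPa

126.4286 kPa


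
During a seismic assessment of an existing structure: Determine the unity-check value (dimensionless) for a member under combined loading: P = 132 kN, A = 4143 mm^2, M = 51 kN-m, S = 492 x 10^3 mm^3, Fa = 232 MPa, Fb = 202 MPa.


f_a = P / A = 132000.0 / 4143 = 31.861 MPa
f_b = M / S = 51000000.0 / 492000.0 = 103.6585 MPa
Ratio = f_a / Fa + f_b / Fb
= 31.861 / 232 + 103.6585 / 202
= 0.6505 (dimensionless)

0.6505 (dimensionless)


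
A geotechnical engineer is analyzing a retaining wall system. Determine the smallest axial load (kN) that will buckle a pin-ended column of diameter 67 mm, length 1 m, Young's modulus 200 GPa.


I = pi * d^4 / 64 = 989165.84 mm^4
L = 1000.0 mm
P_cr = pi^2 * E * I / L^2
= 9.8696 * 200000.0 * 989165.84 / 1000.0^2
= 1952535.1 N = 1952.5351 kN

1952.5351 kN


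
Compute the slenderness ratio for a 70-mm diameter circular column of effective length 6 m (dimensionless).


Radius of gyration r = d / 4 = 70 / 4 = 17.5 mm
L_eff = 6000.0 mm
Slenderness ratio = L / r = 6000.0 / 17.5 = 342.86 (dimensionless)

342.86 (dimensionless)


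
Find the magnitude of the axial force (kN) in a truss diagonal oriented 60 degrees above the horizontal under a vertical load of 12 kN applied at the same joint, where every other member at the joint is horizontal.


At the joint, only the diagonal has a vertical component, so vertical equilibrium gives:
F * sin(60) = 12
F = 12 / sin(60)
= 12 / 0.866025
= 13.86 kN

13.86 kN


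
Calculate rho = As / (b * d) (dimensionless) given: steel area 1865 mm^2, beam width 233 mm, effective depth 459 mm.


rho = As / (b * d)
= 1865 / (233 * 459)
= 1865 / 106947
= 0.017439 (dimensionless)

0.017439 (dimensionless)


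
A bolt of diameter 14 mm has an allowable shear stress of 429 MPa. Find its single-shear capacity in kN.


A = pi * d^2 / 4 = pi * 14^2 / 4 = 153.938 mm^2
V = f_v * A / 1000 = 429 * 153.938 / 1000
= 66.0394 kN

66.0394 kN


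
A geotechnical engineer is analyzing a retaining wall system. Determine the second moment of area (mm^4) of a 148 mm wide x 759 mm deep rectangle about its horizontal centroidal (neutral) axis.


I = b * h^3 / 12
= 148 * 759^3 / 12
= 148 * 437245479 / 12
= 5392694241.0 mm^4

5392694241.0 mm^4


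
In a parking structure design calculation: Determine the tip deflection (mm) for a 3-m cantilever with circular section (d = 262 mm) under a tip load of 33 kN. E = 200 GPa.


I = pi * d^4 / 64 = pi * 262^4 / 64 = 231299697.07 mm^4
L = 3000.0 mm, P = 33000.0 N, E = 200000.0 MPa
delta = P * L^3 / (3 * E * I)
= 33000.0 * 3000.0^3 / (3 * 200000.0 * 231299697.07)
= 6.4202 mm

6.4202 mm


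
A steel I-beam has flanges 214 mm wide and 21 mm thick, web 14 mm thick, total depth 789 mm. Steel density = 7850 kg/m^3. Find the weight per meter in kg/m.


A_flanges = 2 * 214 * 21 = 8988 mm^2
A_web = (789 - 2 * 21) * 14 = 10458 mm^2
A_total = 8988 + 10458 = 19446 mm^2 = 0.019446 m^2
Weight = rho * A = 7850 * 0.019446 = 152.6511 kg/m

152.6511 kg/m


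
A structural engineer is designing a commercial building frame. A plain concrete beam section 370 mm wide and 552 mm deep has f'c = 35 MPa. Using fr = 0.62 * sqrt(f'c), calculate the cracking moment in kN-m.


fr = 0.62 * sqrt(35) = 0.62 * 5.9161 = 3.668 MPa
I = 370 * 552^3 / 12 = 5186062080.0 mm^4
y_t = 276.0 mm
M_cr = fr * I / y_t = 3.668 * 5186062080.0 / 276.0 N-mm
= 68.9214 kN-m

68.9214 kN-m


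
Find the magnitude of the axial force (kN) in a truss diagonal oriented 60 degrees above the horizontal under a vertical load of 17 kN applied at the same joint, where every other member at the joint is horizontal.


At the joint, only the diagonal has a vertical component, so vertical equilibrium gives:
F * sin(60) = 17
F = 17 / sin(60)
= 17 / 0.866025
= 19.63 kN

19.63 kN


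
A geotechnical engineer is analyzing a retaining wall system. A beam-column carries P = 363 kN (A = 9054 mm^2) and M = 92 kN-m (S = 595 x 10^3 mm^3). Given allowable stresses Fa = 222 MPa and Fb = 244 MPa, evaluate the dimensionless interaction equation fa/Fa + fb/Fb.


f_a = P / A = 363000.0 / 9054 = 40.0928 MPa
f_b = M / S = 92000000.0 / 595000.0 = 154.6218 MPa
Ratio = f_a / Fa + f_b / Fb
= 40.0928 / 222 + 154.6218 / 244
= 0.8143 (dimensionless)

0.8143 (dimensionless)


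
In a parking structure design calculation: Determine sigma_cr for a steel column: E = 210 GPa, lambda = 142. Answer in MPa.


sigma_cr = pi^2 * E / lambda^2
= 9.8696 * 210000.0 / 142^2
= 9.8696 * 210000.0 / 20164
= 102.788 MPa

102.788 MPa


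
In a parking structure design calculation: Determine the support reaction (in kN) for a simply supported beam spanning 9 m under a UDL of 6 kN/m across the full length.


Total load = w * L = 6 * 9 = 54 kN
By symmetry, each reaction R = total / 2 = 54 / 2 = 27.0 kN

27.0 kN


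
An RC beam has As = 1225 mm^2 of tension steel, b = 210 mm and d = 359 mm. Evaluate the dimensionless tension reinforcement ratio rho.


rho = As / (b * d)
= 1225 / (210 * 359)
= 1225 / 75390
= 0.016249 (dimensionless)

0.016249 (dimensionless)


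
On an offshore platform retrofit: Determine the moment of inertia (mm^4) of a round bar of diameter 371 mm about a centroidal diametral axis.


r = d / 2 = 371 / 2 = 185.5 mm
I = pi * r^4 / 4 = pi * 185.5^4 / 4
= 929962715.94 mm^4

929962715.94 mm^4


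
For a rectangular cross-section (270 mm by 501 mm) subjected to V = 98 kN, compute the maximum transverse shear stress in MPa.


A = b * h = 270 * 501 = 135270 mm^2
V = 98 kN = 98000.0 N
tau_max = 1.5 * V / A = 1.5 * 98000.0 / 135270
= 1.0867 MPa

1.0867 MPa


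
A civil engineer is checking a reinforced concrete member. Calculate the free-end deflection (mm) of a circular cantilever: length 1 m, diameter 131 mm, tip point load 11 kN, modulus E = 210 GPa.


I = pi * d^4 / 64 = pi * 131^4 / 64 = 14456231.07 mm^4
L = 1000.0 mm, P = 11000.0 N, E = 210000.0 MPa
delta = P * L^3 / (3 * E * I)
= 11000.0 * 1000.0^3 / (3 * 210000.0 * 14456231.07)
= 1.2078 mm

1.2078 mm


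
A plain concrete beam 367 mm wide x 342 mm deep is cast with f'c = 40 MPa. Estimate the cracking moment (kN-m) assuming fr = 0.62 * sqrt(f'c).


fr = 0.62 * sqrt(40) = 0.62 * 6.3246 = 3.9212 MPa
I = 367 * 342^3 / 12 = 1223384958.0 mm^4
y_t = 171.0 mm
M_cr = fr * I / y_t = 3.9212 * 1223384958.0 / 171.0 N-mm
= 28.0536 kN-m

28.0536 kN-m


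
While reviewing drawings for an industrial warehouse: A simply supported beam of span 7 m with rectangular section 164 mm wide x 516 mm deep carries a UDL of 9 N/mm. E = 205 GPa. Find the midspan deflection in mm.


I = 164 * 516^3 / 12 = 1877637312.0 mm^4
L = 7000.0 mm, w = 9 N/mm, E = 205000.0 MPa
delta = 5 * w * L^4 / (384 * E * I)
= 5 * 9 * 7000.0^4 / (384 * 205000.0 * 1877637312.0)
= 0.731 mm

0.731 mm


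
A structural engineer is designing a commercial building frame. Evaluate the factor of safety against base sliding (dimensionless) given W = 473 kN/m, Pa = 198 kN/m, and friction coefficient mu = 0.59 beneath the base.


Resisting force = mu * W = 0.59 * 473 = 279.07 kN/m
FOS = Resisting / Driving = 279.07 / 198
= 1.4094 (dimensionless)

1.4094 (dimensionless)


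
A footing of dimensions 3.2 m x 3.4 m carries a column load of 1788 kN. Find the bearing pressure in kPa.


A = 3.2 * 3.4 = 10.88 m^2
q = P / A = 1788 / 10.88
= 164.3382 kPa

164.3382 kPa


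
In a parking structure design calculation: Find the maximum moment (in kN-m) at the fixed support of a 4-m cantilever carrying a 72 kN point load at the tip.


For a cantilever with a point load at the free end:
M_max = P * L = 72 * 4 = 288 kN-m

288 kN-m


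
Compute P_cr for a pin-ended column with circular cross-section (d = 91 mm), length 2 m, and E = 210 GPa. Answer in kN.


I = pi * d^4 / 64 = 3366165.53 mm^4
L = 2000.0 mm
P_cr = pi^2 * E * I / L^2
= 9.8696 * 210000.0 * 3366165.53 / 2000.0^2
= 1744192.91 N = 1744.1929 kN

1744.1929 kN
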